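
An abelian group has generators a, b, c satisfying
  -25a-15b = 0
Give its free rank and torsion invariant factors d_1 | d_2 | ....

Answer: M ≅ ℤ^2 ⊕ ℤ/5

Derivation:
rank_ℚ(R)=1; free=3−1=2
SNF(R) diag = [5] → torsion [5]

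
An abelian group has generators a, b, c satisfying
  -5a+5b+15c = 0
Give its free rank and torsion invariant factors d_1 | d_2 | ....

Answer: M ≅ ℤ^2 ⊕ ℤ/5

Derivation:
rank_ℚ(R)=1; free=3−1=2
SNF(R) diag = [5] → torsion [5]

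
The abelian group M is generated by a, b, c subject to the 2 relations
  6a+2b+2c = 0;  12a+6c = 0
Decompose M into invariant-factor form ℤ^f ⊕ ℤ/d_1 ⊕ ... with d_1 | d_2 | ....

rank_ℚ(R)=2; free=3−2=1
SNF(R) diag = [2, 6] → torsion [2, 6]

Answer: M ≅ ℤ^1 ⊕ ℤ/2 ⊕ ℤ/6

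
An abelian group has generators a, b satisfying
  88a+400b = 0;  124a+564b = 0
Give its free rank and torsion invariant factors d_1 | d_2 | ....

rank_ℚ(R)=2; free=2−2=0
SNF(R) diag = [4, 8] → torsion [4, 8]

Answer: M ≅ ℤ/4 ⊕ ℤ/8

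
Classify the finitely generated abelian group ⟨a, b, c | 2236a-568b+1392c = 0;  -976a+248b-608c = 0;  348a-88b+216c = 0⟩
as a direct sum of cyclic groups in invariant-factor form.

rank_ℚ(R)=3; free=3−3=0
SNF(R) diag = [4, 8, 8] → torsion [4, 8, 8]

Answer: M ≅ ℤ/4 ⊕ ℤ/8 ⊕ ℤ/8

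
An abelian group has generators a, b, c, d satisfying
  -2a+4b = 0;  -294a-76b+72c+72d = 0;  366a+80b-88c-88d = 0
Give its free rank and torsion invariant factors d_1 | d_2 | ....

Answer: M ≅ ℤ^1 ⊕ ℤ/2 ⊕ ℤ/4 ⊕ ℤ/8

Derivation:
rank_ℚ(R)=3; free=4−3=1
SNF(R) diag = [2, 4, 8] → torsion [2, 4, 8]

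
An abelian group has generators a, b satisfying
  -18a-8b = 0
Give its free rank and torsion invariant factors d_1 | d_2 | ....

rank_ℚ(R)=1; free=2−1=1
SNF(R) diag = [2] → torsion [2]

Answer: M ≅ ℤ^1 ⊕ ℤ/2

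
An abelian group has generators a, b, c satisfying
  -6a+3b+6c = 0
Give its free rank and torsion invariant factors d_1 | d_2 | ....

rank_ℚ(R)=1; free=3−1=2
SNF(R) diag = [3] → torsion [3]

Answer: M ≅ ℤ^2 ⊕ ℤ/3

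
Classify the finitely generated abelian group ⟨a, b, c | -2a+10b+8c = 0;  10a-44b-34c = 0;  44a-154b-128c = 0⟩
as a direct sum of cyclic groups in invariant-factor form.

rank_ℚ(R)=3; free=3−3=0
SNF(R) diag = [2, 6, 18] → torsion [2, 6, 18]

Answer: M ≅ ℤ/2 ⊕ ℤ/6 ⊕ ℤ/18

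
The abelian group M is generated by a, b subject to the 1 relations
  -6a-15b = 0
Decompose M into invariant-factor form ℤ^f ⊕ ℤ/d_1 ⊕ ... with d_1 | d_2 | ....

Answer: M ≅ ℤ^1 ⊕ ℤ/3

Derivation:
rank_ℚ(R)=1; free=2−1=1
SNF(R) diag = [3] → torsion [3]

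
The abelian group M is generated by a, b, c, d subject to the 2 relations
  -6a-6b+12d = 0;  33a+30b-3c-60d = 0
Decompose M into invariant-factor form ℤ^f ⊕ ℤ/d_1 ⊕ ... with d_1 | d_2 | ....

rank_ℚ(R)=2; free=4−2=2
SNF(R) diag = [3, 6] → torsion [3, 6]

Answer: M ≅ ℤ^2 ⊕ ℤ/3 ⊕ ℤ/6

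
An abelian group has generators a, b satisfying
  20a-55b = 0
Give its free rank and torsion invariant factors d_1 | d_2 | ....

rank_ℚ(R)=1; free=2−1=1
SNF(R) diag = [5] → torsion [5]

Answer: M ≅ ℤ^1 ⊕ ℤ/5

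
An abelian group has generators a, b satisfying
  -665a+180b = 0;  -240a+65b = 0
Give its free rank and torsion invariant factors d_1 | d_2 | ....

rank_ℚ(R)=2; free=2−2=0
SNF(R) diag = [5, 5] → torsion [5, 5]

Answer: M ≅ ℤ/5 ⊕ ℤ/5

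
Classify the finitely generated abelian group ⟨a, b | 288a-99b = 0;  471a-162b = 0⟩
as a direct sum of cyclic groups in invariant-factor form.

Answer: M ≅ ℤ/3 ⊕ ℤ/9

Derivation:
rank_ℚ(R)=2; free=2−2=0
SNF(R) diag = [3, 9] → torsion [3, 9]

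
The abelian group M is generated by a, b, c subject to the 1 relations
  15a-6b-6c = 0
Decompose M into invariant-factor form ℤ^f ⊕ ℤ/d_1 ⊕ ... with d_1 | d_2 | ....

rank_ℚ(R)=1; free=3−1=2
SNF(R) diag = [3] → torsion [3]

Answer: M ≅ ℤ^2 ⊕ ℤ/3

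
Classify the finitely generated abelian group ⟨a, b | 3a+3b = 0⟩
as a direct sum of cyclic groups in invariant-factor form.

rank_ℚ(R)=1; free=2−1=1
SNF(R) diag = [3] → torsion [3]

Answer: M ≅ ℤ^1 ⊕ ℤ/3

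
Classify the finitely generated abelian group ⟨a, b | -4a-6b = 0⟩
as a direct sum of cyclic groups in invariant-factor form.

Answer: M ≅ ℤ^1 ⊕ ℤ/2

Derivation:
rank_ℚ(R)=1; free=2−1=1
SNF(R) diag = [2] → torsion [2]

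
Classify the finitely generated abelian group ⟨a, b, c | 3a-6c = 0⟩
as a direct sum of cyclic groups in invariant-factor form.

rank_ℚ(R)=1; free=3−1=2
SNF(R) diag = [3] → torsion [3]

Answer: M ≅ ℤ^2 ⊕ ℤ/3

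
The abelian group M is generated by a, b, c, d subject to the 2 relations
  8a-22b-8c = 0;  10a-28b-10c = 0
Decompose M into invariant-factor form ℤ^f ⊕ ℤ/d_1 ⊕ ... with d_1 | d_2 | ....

rank_ℚ(R)=2; free=4−2=2
SNF(R) diag = [2, 2] → torsion [2, 2]

Answer: M ≅ ℤ^2 ⊕ ℤ/2 ⊕ ℤ/2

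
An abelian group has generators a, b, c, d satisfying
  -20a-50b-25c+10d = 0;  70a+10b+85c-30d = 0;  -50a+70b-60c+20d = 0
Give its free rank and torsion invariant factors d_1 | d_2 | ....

Answer: M ≅ ℤ^1 ⊕ ℤ/5 ⊕ ℤ/10 ⊕ ℤ/30

Derivation:
rank_ℚ(R)=3; free=4−3=1
SNF(R) diag = [5, 10, 30] → torsion [5, 10, 30]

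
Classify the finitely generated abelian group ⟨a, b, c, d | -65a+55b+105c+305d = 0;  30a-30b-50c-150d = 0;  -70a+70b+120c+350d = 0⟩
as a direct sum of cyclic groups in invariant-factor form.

rank_ℚ(R)=3; free=4−3=1
SNF(R) diag = [5, 10, 20] → torsion [5, 10, 20]

Answer: M ≅ ℤ^1 ⊕ ℤ/5 ⊕ ℤ/10 ⊕ ℤ/20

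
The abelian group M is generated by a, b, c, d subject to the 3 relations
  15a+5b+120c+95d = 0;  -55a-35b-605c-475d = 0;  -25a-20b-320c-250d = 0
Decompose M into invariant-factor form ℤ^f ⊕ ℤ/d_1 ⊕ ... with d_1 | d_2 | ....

Answer: M ≅ ℤ^1 ⊕ ℤ/5 ⊕ ℤ/5 ⊕ ℤ/15

Derivation:
rank_ℚ(R)=3; free=4−3=1
SNF(R) diag = [5, 5, 15] → torsion [5, 5, 15]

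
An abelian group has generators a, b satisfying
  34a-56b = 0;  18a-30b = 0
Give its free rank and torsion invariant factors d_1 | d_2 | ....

Answer: M ≅ ℤ/2 ⊕ ℤ/6

Derivation:
rank_ℚ(R)=2; free=2−2=0
SNF(R) diag = [2, 6] → torsion [2, 6]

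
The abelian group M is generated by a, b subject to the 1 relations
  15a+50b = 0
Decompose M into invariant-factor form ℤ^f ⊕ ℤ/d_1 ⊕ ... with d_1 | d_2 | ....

rank_ℚ(R)=1; free=2−1=1
SNF(R) diag = [5] → torsion [5]

Answer: M ≅ ℤ^1 ⊕ ℤ/5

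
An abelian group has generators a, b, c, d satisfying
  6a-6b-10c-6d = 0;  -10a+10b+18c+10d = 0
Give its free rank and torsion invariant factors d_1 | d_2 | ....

rank_ℚ(R)=2; free=4−2=2
SNF(R) diag = [2, 4] → torsion [2, 4]

Answer: M ≅ ℤ^2 ⊕ ℤ/2 ⊕ ℤ/4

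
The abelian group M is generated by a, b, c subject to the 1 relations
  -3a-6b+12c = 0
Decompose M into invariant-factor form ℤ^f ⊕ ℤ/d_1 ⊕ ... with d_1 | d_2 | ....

Answer: M ≅ ℤ^2 ⊕ ℤ/3

Derivation:
rank_ℚ(R)=1; free=3−1=2
SNF(R) diag = [3] → torsion [3]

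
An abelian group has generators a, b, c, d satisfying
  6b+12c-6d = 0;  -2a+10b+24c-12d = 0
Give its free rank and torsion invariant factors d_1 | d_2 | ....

rank_ℚ(R)=2; free=4−2=2
SNF(R) diag = [2, 6] → torsion [2, 6]

Answer: M ≅ ℤ^2 ⊕ ℤ/2 ⊕ ℤ/6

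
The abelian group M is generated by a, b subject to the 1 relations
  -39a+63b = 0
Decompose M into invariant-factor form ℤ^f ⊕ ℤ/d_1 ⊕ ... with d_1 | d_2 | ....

Answer: M ≅ ℤ^1 ⊕ ℤ/3

Derivation:
rank_ℚ(R)=1; free=2−1=1
SNF(R) diag = [3] → torsion [3]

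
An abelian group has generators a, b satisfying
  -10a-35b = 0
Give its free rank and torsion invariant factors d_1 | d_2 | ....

Answer: M ≅ ℤ^1 ⊕ ℤ/5

Derivation:
rank_ℚ(R)=1; free=2−1=1
SNF(R) diag = [5] → torsion [5]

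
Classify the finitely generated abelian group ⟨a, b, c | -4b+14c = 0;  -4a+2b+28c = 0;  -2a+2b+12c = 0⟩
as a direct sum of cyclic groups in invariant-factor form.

rank_ℚ(R)=3; free=3−3=0
SNF(R) diag = [2, 2, 6] → torsion [2, 2, 6]

Answer: M ≅ ℤ/2 ⊕ ℤ/2 ⊕ ℤ/6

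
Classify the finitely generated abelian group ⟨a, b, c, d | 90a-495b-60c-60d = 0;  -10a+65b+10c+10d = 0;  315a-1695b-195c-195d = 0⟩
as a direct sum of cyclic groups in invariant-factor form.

Answer: M ≅ ℤ^1 ⊕ ℤ/5 ⊕ ℤ/15 ⊕ ℤ/30

Derivation:
rank_ℚ(R)=3; free=4−3=1
SNF(R) diag = [5, 15, 30] → torsion [5, 15, 30]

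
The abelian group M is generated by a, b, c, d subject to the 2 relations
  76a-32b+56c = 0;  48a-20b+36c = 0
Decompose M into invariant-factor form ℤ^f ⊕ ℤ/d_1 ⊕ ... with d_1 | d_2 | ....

rank_ℚ(R)=2; free=4−2=2
SNF(R) diag = [4, 4] → torsion [4, 4]

Answer: M ≅ ℤ^2 ⊕ ℤ/4 ⊕ ℤ/4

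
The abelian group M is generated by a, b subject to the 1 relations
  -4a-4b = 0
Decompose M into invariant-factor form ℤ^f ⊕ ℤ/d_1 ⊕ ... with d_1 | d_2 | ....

rank_ℚ(R)=1; free=2−1=1
SNF(R) diag = [4] → torsion [4]

Answer: M ≅ ℤ^1 ⊕ ℤ/4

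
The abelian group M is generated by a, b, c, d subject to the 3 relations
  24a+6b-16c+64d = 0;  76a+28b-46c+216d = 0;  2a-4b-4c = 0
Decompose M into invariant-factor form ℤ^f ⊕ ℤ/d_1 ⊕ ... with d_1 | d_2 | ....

Answer: M ≅ ℤ^1 ⊕ ℤ/2 ⊕ ℤ/2 ⊕ ℤ/2

Derivation:
rank_ℚ(R)=3; free=4−3=1
SNF(R) diag = [2, 2, 2] → torsion [2, 2, 2]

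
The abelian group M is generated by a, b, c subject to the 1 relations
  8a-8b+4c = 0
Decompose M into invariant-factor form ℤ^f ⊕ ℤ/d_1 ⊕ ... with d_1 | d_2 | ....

Answer: M ≅ ℤ^2 ⊕ ℤ/4

Derivation:
rank_ℚ(R)=1; free=3−1=2
SNF(R) diag = [4] → torsion [4]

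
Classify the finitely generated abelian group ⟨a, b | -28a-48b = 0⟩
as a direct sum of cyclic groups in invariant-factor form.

rank_ℚ(R)=1; free=2−1=1
SNF(R) diag = [4] → torsion [4]

Answer: M ≅ ℤ^1 ⊕ ℤ/4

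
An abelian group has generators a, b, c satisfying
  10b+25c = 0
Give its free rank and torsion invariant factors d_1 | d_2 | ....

Answer: M ≅ ℤ^2 ⊕ ℤ/5

Derivation:
rank_ℚ(R)=1; free=3−1=2
SNF(R) diag = [5] → torsion [5]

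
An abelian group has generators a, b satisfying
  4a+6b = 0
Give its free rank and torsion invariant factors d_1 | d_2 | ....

Answer: M ≅ ℤ^1 ⊕ ℤ/2

Derivation:
rank_ℚ(R)=1; free=2−1=1
SNF(R) diag = [2] → torsion [2]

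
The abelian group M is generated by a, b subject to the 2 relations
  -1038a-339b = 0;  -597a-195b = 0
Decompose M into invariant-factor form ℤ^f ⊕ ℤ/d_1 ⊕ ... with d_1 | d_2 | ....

rank_ℚ(R)=2; free=2−2=0
SNF(R) diag = [3, 9] → torsion [3, 9]

Answer: M ≅ ℤ/3 ⊕ ℤ/9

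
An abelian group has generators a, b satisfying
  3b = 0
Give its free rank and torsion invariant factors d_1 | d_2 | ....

Answer: M ≅ ℤ^1 ⊕ ℤ/3

Derivation:
rank_ℚ(R)=1; free=2−1=1
SNF(R) diag = [3] → torsion [3]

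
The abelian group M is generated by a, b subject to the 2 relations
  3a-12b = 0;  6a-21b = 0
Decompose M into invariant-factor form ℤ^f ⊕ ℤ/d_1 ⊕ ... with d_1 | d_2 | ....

Answer: M ≅ ℤ/3 ⊕ ℤ/3

Derivation:
rank_ℚ(R)=2; free=2−2=0
SNF(R) diag = [3, 3] → torsion [3, 3]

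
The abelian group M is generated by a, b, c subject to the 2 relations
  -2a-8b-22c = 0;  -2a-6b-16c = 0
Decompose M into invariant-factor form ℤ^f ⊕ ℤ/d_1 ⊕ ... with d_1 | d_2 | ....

Answer: M ≅ ℤ^1 ⊕ ℤ/2 ⊕ ℤ/2

Derivation:
rank_ℚ(R)=2; free=3−2=1
SNF(R) diag = [2, 2] → torsion [2, 2]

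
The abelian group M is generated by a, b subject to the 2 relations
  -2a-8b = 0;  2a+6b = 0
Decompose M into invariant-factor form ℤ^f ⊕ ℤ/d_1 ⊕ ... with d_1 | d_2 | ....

Answer: M ≅ ℤ/2 ⊕ ℤ/2

Derivation:
rank_ℚ(R)=2; free=2−2=0
SNF(R) diag = [2, 2] → torsion [2, 2]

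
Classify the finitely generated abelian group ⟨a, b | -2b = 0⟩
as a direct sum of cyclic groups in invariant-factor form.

Answer: M ≅ ℤ^1 ⊕ ℤ/2

Derivation:
rank_ℚ(R)=1; free=2−1=1
SNF(R) diag = [2] → torsion [2]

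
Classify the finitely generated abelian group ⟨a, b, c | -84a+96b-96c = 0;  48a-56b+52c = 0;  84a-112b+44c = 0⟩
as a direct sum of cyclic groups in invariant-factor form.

rank_ℚ(R)=3; free=3−3=0
SNF(R) diag = [4, 12, 24] → torsion [4, 12, 24]

Answer: M ≅ ℤ/4 ⊕ ℤ/12 ⊕ ℤ/24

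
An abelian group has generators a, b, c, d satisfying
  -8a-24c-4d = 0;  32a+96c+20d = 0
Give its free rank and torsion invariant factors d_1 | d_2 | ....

Answer: M ≅ ℤ^2 ⊕ ℤ/4 ⊕ ℤ/8

Derivation:
rank_ℚ(R)=2; free=4−2=2
SNF(R) diag = [4, 8] → torsion [4, 8]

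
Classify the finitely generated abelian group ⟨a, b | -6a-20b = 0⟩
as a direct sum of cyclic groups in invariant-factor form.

rank_ℚ(R)=1; free=2−1=1
SNF(R) diag = [2] → torsion [2]

Answer: M ≅ ℤ^1 ⊕ ℤ/2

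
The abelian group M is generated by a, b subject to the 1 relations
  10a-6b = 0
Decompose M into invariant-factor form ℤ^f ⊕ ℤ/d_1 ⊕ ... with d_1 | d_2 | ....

Answer: M ≅ ℤ^1 ⊕ ℤ/2

Derivation:
rank_ℚ(R)=1; free=2−1=1
SNF(R) diag = [2] → torsion [2]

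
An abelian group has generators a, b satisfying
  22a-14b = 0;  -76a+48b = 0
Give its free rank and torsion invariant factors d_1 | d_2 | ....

Answer: M ≅ ℤ/2 ⊕ ℤ/4

Derivation:
rank_ℚ(R)=2; free=2−2=0
SNF(R) diag = [2, 4] → torsion [2, 4]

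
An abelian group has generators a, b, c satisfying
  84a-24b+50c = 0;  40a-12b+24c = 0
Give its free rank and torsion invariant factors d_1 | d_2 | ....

Answer: M ≅ ℤ^1 ⊕ ℤ/2 ⊕ ℤ/4

Derivation:
rank_ℚ(R)=2; free=3−2=1
SNF(R) diag = [2, 4] → torsion [2, 4]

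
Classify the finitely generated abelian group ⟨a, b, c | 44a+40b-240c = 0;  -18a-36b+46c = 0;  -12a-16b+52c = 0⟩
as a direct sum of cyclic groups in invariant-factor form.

Answer: M ≅ ℤ/2 ⊕ ℤ/4 ⊕ ℤ/8

Derivation:
rank_ℚ(R)=3; free=3−3=0
SNF(R) diag = [2, 4, 8] → torsion [2, 4, 8]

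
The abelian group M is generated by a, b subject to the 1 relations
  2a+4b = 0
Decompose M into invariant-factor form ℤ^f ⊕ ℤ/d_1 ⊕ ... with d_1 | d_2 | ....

Answer: M ≅ ℤ^1 ⊕ ℤ/2

Derivation:
rank_ℚ(R)=1; free=2−1=1
SNF(R) diag = [2] → torsion [2]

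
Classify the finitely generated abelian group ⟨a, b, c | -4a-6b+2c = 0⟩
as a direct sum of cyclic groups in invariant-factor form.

rank_ℚ(R)=1; free=3−1=2
SNF(R) diag = [2] → torsion [2]

Answer: M ≅ ℤ^2 ⊕ ℤ/2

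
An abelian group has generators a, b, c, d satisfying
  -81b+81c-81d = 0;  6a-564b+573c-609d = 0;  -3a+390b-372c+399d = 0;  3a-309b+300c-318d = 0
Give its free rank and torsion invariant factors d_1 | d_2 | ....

rank_ℚ(R)=4; free=4−4=0
SNF(R) diag = [3, 9, 27, 81] → torsion [3, 9, 27, 81]

Answer: M ≅ ℤ/3 ⊕ ℤ/9 ⊕ ℤ/27 ⊕ ℤ/81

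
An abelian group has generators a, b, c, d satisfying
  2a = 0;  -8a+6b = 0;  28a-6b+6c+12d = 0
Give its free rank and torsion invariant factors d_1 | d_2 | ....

Answer: M ≅ ℤ^1 ⊕ ℤ/2 ⊕ ℤ/6 ⊕ ℤ/6

Derivation:
rank_ℚ(R)=3; free=4−3=1
SNF(R) diag = [2, 6, 6] → torsion [2, 6, 6]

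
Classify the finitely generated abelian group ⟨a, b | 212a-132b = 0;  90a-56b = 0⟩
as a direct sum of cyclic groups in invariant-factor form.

Answer: M ≅ ℤ/2 ⊕ ℤ/4

Derivation:
rank_ℚ(R)=2; free=2−2=0
SNF(R) diag = [2, 4] → torsion [2, 4]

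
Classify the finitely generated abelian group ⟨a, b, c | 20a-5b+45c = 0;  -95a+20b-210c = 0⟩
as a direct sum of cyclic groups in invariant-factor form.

rank_ℚ(R)=2; free=3−2=1
SNF(R) diag = [5, 15] → torsion [5, 15]

Answer: M ≅ ℤ^1 ⊕ ℤ/5 ⊕ ℤ/15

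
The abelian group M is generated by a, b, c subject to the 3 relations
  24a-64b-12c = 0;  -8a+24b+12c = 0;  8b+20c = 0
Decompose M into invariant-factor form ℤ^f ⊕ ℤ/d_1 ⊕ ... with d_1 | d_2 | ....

rank_ℚ(R)=3; free=3−3=0
SNF(R) diag = [4, 8, 8] → torsion [4, 8, 8]

Answer: M ≅ ℤ/4 ⊕ ℤ/8 ⊕ ℤ/8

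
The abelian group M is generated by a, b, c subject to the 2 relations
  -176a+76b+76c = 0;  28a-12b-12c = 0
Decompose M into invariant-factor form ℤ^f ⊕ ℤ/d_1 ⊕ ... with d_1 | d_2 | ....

rank_ℚ(R)=2; free=3−2=1
SNF(R) diag = [4, 4] → torsion [4, 4]

Answer: M ≅ ℤ^1 ⊕ ℤ/4 ⊕ ℤ/4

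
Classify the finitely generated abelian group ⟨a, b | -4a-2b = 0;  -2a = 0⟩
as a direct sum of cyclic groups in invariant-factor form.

Answer: M ≅ ℤ/2 ⊕ ℤ/2

Derivation:
rank_ℚ(R)=2; free=2−2=0
SNF(R) diag = [2, 2] → torsion [2, 2]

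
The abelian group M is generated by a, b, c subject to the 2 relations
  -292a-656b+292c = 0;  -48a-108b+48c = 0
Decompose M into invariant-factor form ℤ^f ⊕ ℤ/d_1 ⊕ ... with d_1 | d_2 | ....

rank_ℚ(R)=2; free=3−2=1
SNF(R) diag = [4, 12] → torsion [4, 12]

Answer: M ≅ ℤ^1 ⊕ ℤ/4 ⊕ ℤ/12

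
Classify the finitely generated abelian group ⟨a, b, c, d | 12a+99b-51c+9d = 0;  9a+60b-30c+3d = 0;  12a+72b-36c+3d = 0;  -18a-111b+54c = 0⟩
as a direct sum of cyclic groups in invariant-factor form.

Answer: M ≅ ℤ/3 ⊕ ℤ/3 ⊕ ℤ/3 ⊕ ℤ/9

Derivation:
rank_ℚ(R)=4; free=4−4=0
SNF(R) diag = [3, 3, 3, 9] → torsion [3, 3, 3, 9]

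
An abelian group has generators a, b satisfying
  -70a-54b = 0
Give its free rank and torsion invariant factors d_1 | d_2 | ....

rank_ℚ(R)=1; free=2−1=1
SNF(R) diag = [2] → torsion [2]

Answer: M ≅ ℤ^1 ⊕ ℤ/2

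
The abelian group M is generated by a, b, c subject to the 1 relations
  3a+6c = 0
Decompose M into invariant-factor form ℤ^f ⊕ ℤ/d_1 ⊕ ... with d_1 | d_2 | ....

rank_ℚ(R)=1; free=3−1=2
SNF(R) diag = [3] → torsion [3]

Answer: M ≅ ℤ^2 ⊕ ℤ/3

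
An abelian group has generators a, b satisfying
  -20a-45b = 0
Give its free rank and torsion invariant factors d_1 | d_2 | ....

rank_ℚ(R)=1; free=2−1=1
SNF(R) diag = [5] → torsion [5]

Answer: M ≅ ℤ^1 ⊕ ℤ/5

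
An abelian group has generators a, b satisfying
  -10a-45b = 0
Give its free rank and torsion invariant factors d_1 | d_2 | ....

rank_ℚ(R)=1; free=2−1=1
SNF(R) diag = [5] → torsion [5]

Answer: M ≅ ℤ^1 ⊕ ℤ/5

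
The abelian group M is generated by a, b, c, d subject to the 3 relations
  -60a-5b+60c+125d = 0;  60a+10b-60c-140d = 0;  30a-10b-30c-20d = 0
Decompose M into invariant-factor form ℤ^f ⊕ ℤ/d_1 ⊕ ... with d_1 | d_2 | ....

Answer: M ≅ ℤ^1 ⊕ ℤ/5 ⊕ ℤ/10 ⊕ ℤ/30

Derivation:
rank_ℚ(R)=3; free=4−3=1
SNF(R) diag = [5, 10, 30] → torsion [5, 10, 30]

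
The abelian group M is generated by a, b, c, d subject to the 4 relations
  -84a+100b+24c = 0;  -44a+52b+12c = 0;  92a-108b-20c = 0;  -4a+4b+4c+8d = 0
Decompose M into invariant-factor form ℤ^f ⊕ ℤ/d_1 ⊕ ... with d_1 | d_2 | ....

Answer: M ≅ ℤ/4 ⊕ ℤ/4 ⊕ ℤ/8 ⊕ ℤ/8

Derivation:
rank_ℚ(R)=4; free=4−4=0
SNF(R) diag = [4, 4, 8, 8] → torsion [4, 4, 8, 8]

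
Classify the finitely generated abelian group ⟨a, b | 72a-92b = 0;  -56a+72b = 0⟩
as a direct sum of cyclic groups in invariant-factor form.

Answer: M ≅ ℤ/4 ⊕ ℤ/8

Derivation:
rank_ℚ(R)=2; free=2−2=0
SNF(R) diag = [4, 8] → torsion [4, 8]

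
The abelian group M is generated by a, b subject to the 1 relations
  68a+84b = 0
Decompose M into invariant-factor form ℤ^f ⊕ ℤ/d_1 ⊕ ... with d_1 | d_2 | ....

rank_ℚ(R)=1; free=2−1=1
SNF(R) diag = [4] → torsion [4]

Answer: M ≅ ℤ^1 ⊕ ℤ/4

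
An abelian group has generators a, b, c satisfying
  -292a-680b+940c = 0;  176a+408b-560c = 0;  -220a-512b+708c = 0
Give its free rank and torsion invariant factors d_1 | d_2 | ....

rank_ℚ(R)=3; free=3−3=0
SNF(R) diag = [4, 8, 16] → torsion [4, 8, 16]

Answer: M ≅ ℤ/4 ⊕ ℤ/8 ⊕ ℤ/16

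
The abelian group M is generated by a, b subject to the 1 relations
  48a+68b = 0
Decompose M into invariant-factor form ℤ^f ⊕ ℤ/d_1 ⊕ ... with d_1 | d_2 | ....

rank_ℚ(R)=1; free=2−1=1
SNF(R) diag = [4] → torsion [4]

Answer: M ≅ ℤ^1 ⊕ ℤ/4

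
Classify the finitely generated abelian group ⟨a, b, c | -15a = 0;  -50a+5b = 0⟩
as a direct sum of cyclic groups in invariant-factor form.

rank_ℚ(R)=2; free=3−2=1
SNF(R) diag = [5, 15] → torsion [5, 15]

Answer: M ≅ ℤ^1 ⊕ ℤ/5 ⊕ ℤ/15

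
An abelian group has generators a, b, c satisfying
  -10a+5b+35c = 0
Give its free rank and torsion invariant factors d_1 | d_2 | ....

Answer: M ≅ ℤ^2 ⊕ ℤ/5

Derivation:
rank_ℚ(R)=1; free=3−1=2
SNF(R) diag = [5] → torsion [5]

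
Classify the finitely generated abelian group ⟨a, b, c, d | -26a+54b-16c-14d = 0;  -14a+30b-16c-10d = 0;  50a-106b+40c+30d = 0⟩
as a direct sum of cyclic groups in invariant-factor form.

Answer: M ≅ ℤ^1 ⊕ ℤ/2 ⊕ ℤ/4 ⊕ ℤ/8

Derivation:
rank_ℚ(R)=3; free=4−3=1
SNF(R) diag = [2, 4, 8] → torsion [2, 4, 8]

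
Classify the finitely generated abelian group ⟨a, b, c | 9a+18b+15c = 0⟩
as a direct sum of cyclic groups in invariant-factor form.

rank_ℚ(R)=1; free=3−1=2
SNF(R) diag = [3] → torsion [3]

Answer: M ≅ ℤ^2 ⊕ ℤ/3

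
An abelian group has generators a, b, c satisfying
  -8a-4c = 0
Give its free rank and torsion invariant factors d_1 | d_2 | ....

rank_ℚ(R)=1; free=3−1=2
SNF(R) diag = [4] → torsion [4]

Answer: M ≅ ℤ^2 ⊕ ℤ/4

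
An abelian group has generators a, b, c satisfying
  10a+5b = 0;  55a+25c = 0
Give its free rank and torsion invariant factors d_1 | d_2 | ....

rank_ℚ(R)=2; free=3−2=1
SNF(R) diag = [5, 5] → torsion [5, 5]

Answer: M ≅ ℤ^1 ⊕ ℤ/5 ⊕ ℤ/5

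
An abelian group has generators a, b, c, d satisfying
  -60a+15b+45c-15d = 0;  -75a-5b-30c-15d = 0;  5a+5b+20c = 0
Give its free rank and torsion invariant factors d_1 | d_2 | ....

Answer: M ≅ ℤ^1 ⊕ ℤ/5 ⊕ ℤ/5 ⊕ ℤ/15

Derivation:
rank_ℚ(R)=3; free=4−3=1
SNF(R) diag = [5, 5, 15] → torsion [5, 5, 15]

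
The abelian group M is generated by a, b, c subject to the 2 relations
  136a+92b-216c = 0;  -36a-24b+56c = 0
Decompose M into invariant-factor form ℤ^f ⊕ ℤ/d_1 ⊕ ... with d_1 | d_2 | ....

rank_ℚ(R)=2; free=3−2=1
SNF(R) diag = [4, 4] → torsion [4, 4]

Answer: M ≅ ℤ^1 ⊕ ℤ/4 ⊕ ℤ/4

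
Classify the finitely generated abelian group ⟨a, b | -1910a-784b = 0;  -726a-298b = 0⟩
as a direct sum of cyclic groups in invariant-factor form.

Answer: M ≅ ℤ/2 ⊕ ℤ/2

Derivation:
rank_ℚ(R)=2; free=2−2=0
SNF(R) diag = [2, 2] → torsion [2, 2]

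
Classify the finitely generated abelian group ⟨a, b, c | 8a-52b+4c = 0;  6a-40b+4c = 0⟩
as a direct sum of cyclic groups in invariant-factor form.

rank_ℚ(R)=2; free=3−2=1
SNF(R) diag = [2, 4] → torsion [2, 4]

Answer: M ≅ ℤ^1 ⊕ ℤ/2 ⊕ ℤ/4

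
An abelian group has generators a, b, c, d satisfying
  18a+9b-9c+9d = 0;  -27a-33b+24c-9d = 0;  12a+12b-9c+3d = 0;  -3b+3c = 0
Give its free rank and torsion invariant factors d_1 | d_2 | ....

rank_ℚ(R)=4; free=4−4=0
SNF(R) diag = [3, 3, 9, 9] → torsion [3, 3, 9, 9]

Answer: M ≅ ℤ/3 ⊕ ℤ/3 ⊕ ℤ/9 ⊕ ℤ/9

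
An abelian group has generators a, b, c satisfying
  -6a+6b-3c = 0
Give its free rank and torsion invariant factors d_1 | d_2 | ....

Answer: M ≅ ℤ^2 ⊕ ℤ/3

Derivation:
rank_ℚ(R)=1; free=3−1=2
SNF(R) diag = [3] → torsion [3]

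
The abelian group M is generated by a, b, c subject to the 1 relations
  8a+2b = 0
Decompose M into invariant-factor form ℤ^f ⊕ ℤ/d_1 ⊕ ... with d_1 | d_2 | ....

rank_ℚ(R)=1; free=3−1=2
SNF(R) diag = [2] → torsion [2]

Answer: M ≅ ℤ^2 ⊕ ℤ/2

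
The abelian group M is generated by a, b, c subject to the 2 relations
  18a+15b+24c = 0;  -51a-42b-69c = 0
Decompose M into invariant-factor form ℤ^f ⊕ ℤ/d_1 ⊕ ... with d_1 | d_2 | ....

rank_ℚ(R)=2; free=3−2=1
SNF(R) diag = [3, 3] → torsion [3, 3]

Answer: M ≅ ℤ^1 ⊕ ℤ/3 ⊕ ℤ/3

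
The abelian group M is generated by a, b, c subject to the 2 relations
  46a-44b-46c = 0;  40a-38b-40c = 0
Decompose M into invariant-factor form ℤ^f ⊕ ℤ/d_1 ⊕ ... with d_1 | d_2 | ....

Answer: M ≅ ℤ^1 ⊕ ℤ/2 ⊕ ℤ/6

Derivation:
rank_ℚ(R)=2; free=3−2=1
SNF(R) diag = [2, 6] → torsion [2, 6]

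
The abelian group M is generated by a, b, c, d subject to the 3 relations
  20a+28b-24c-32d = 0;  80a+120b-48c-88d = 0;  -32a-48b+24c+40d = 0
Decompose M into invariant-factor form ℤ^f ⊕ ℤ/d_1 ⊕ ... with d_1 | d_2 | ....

Answer: M ≅ ℤ^1 ⊕ ℤ/4 ⊕ ℤ/8 ⊕ ℤ/24

Derivation:
rank_ℚ(R)=3; free=4−3=1
SNF(R) diag = [4, 8, 24] → torsion [4, 8, 24]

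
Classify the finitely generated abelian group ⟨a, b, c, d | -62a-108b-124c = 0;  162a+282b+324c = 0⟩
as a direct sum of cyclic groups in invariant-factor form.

rank_ℚ(R)=2; free=4−2=2
SNF(R) diag = [2, 6] → torsion [2, 6]

Answer: M ≅ ℤ^2 ⊕ ℤ/2 ⊕ ℤ/6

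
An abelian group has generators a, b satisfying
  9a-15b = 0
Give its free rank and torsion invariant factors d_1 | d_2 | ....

rank_ℚ(R)=1; free=2−1=1
SNF(R) diag = [3] → torsion [3]

Answer: M ≅ ℤ^1 ⊕ ℤ/3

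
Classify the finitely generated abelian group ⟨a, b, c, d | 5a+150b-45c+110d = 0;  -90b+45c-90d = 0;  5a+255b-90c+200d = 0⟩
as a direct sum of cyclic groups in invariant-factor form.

Answer: M ≅ ℤ^1 ⊕ ℤ/5 ⊕ ℤ/15 ⊕ ℤ/45

Derivation:
rank_ℚ(R)=3; free=4−3=1
SNF(R) diag = [5, 15, 45] → torsion [5, 15, 45]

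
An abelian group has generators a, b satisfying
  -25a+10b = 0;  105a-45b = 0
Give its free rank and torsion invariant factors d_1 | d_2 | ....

Answer: M ≅ ℤ/5 ⊕ ℤ/15

Derivation:
rank_ℚ(R)=2; free=2−2=0
SNF(R) diag = [5, 15] → torsion [5, 15]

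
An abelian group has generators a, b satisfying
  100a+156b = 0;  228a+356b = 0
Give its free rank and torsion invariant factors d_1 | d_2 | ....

rank_ℚ(R)=2; free=2−2=0
SNF(R) diag = [4, 8] → torsion [4, 8]

Answer: M ≅ ℤ/4 ⊕ ℤ/8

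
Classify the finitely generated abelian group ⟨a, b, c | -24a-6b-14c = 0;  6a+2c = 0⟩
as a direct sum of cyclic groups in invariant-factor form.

rank_ℚ(R)=2; free=3−2=1
SNF(R) diag = [2, 6] → torsion [2, 6]

Answer: M ≅ ℤ^1 ⊕ ℤ/2 ⊕ ℤ/6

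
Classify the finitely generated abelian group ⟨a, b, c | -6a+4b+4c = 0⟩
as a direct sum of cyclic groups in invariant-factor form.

rank_ℚ(R)=1; free=3−1=2
SNF(R) diag = [2] → torsion [2]

Answer: M ≅ ℤ^2 ⊕ ℤ/2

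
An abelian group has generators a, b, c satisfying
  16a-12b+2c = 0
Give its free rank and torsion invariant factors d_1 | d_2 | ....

rank_ℚ(R)=1; free=3−1=2
SNF(R) diag = [2] → torsion [2]

Answer: M ≅ ℤ^2 ⊕ ℤ/2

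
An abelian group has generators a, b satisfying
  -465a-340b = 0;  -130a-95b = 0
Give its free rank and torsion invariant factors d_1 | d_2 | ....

rank_ℚ(R)=2; free=2−2=0
SNF(R) diag = [5, 5] → torsion [5, 5]

Answer: M ≅ ℤ/5 ⊕ ℤ/5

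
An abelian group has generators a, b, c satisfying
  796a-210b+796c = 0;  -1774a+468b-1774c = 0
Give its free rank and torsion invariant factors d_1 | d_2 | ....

rank_ℚ(R)=2; free=3−2=1
SNF(R) diag = [2, 6] → torsion [2, 6]

Answer: M ≅ ℤ^1 ⊕ ℤ/2 ⊕ ℤ/6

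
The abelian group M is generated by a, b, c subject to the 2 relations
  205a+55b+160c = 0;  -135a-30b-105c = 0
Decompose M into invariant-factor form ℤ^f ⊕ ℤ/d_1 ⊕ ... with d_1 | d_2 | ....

rank_ℚ(R)=2; free=3−2=1
SNF(R) diag = [5, 15] → torsion [5, 15]

Answer: M ≅ ℤ^1 ⊕ ℤ/5 ⊕ ℤ/15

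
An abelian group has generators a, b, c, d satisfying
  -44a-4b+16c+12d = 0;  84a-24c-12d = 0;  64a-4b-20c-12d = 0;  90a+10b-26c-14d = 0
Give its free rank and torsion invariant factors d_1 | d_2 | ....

Answer: M ≅ ℤ/2 ⊕ ℤ/4 ⊕ ℤ/12 ⊕ ℤ/12

Derivation:
rank_ℚ(R)=4; free=4−4=0
SNF(R) diag = [2, 4, 12, 12] → torsion [2, 4, 12, 12]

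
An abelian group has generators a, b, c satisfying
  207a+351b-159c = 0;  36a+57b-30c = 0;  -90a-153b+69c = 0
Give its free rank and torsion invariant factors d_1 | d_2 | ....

Answer: M ≅ ℤ/3 ⊕ ℤ/3 ⊕ ℤ/9

Derivation:
rank_ℚ(R)=3; free=3−3=0
SNF(R) diag = [3, 3, 9] → torsion [3, 3, 9]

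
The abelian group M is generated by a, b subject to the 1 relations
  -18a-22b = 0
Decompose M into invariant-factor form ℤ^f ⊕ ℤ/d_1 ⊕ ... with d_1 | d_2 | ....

Answer: M ≅ ℤ^1 ⊕ ℤ/2

Derivation:
rank_ℚ(R)=1; free=2−1=1
SNF(R) diag = [2] → torsion [2]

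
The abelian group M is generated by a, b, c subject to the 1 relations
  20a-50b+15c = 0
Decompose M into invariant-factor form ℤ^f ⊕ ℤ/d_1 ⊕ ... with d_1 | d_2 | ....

Answer: M ≅ ℤ^2 ⊕ ℤ/5

Derivation:
rank_ℚ(R)=1; free=3−1=2
SNF(R) diag = [5] → torsion [5]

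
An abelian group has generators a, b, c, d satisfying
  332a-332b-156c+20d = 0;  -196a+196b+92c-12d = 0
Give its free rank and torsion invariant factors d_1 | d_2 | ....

Answer: M ≅ ℤ^2 ⊕ ℤ/4 ⊕ ℤ/8

Derivation:
rank_ℚ(R)=2; free=4−2=2
SNF(R) diag = [4, 8] → torsion [4, 8]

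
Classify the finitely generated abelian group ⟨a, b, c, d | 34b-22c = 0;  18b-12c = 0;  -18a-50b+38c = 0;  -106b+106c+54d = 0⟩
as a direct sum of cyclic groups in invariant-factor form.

rank_ℚ(R)=4; free=4−4=0
SNF(R) diag = [2, 6, 18, 54] → torsion [2, 6, 18, 54]

Answer: M ≅ ℤ/2 ⊕ ℤ/6 ⊕ ℤ/18 ⊕ ℤ/54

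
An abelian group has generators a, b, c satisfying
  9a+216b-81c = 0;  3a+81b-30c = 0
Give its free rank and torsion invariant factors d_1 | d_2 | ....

Answer: M ≅ ℤ^1 ⊕ ℤ/3 ⊕ ℤ/9

Derivation:
rank_ℚ(R)=2; free=3−2=1
SNF(R) diag = [3, 9] → torsion [3, 9]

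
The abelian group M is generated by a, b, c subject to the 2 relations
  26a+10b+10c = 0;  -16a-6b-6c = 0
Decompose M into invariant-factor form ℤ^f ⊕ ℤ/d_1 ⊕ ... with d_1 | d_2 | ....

Answer: M ≅ ℤ^1 ⊕ ℤ/2 ⊕ ℤ/2

Derivation:
rank_ℚ(R)=2; free=3−2=1
SNF(R) diag = [2, 2] → torsion [2, 2]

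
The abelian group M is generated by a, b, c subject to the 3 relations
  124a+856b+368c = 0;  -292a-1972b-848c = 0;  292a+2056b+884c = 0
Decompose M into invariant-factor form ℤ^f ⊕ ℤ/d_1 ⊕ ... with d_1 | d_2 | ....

rank_ℚ(R)=3; free=3−3=0
SNF(R) diag = [4, 12, 36] → torsion [4, 12, 36]

Answer: M ≅ ℤ/4 ⊕ ℤ/12 ⊕ ℤ/36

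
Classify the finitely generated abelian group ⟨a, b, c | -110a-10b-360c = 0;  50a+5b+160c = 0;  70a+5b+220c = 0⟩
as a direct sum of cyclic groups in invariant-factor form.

Answer: M ≅ ℤ/5 ⊕ ℤ/10 ⊕ ℤ/20

Derivation:
rank_ℚ(R)=3; free=3−3=0
SNF(R) diag = [5, 10, 20] → torsion [5, 10, 20]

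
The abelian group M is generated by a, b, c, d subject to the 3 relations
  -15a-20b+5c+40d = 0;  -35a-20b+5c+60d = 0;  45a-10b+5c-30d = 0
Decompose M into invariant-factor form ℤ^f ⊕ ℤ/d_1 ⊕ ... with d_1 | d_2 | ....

rank_ℚ(R)=3; free=4−3=1
SNF(R) diag = [5, 10, 20] → torsion [5, 10, 20]

Answer: M ≅ ℤ^1 ⊕ ℤ/5 ⊕ ℤ/10 ⊕ ℤ/20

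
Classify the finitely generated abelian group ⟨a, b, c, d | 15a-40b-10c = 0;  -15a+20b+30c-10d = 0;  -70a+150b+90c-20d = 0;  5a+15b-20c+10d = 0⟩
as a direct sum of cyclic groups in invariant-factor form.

rank_ℚ(R)=4; free=4−4=0
SNF(R) diag = [5, 5, 10, 10] → torsion [5, 5, 10, 10]

Answer: M ≅ ℤ/5 ⊕ ℤ/5 ⊕ ℤ/10 ⊕ ℤ/10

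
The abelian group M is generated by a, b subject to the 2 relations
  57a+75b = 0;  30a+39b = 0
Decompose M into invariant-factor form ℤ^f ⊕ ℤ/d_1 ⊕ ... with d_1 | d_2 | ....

rank_ℚ(R)=2; free=2−2=0
SNF(R) diag = [3, 9] → torsion [3, 9]

Answer: M ≅ ℤ/3 ⊕ ℤ/9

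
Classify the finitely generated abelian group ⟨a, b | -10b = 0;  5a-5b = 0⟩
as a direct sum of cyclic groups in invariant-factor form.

Answer: M ≅ ℤ/5 ⊕ ℤ/10

Derivation:
rank_ℚ(R)=2; free=2−2=0
SNF(R) diag = [5, 10] → torsion [5, 10]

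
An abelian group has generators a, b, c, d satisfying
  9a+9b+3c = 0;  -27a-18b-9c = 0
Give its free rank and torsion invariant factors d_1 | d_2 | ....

rank_ℚ(R)=2; free=4−2=2
SNF(R) diag = [3, 9] → torsion [3, 9]

Answer: M ≅ ℤ^2 ⊕ ℤ/3 ⊕ ℤ/9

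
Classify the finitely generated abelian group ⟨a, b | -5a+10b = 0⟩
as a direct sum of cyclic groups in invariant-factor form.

Answer: M ≅ ℤ^1 ⊕ ℤ/5

Derivation:
rank_ℚ(R)=1; free=2−1=1
SNF(R) diag = [5] → torsion [5]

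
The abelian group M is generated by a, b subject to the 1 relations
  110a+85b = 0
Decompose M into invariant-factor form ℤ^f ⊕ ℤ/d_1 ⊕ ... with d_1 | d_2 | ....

rank_ℚ(R)=1; free=2−1=1
SNF(R) diag = [5] → torsion [5]

Answer: M ≅ ℤ^1 ⊕ ℤ/5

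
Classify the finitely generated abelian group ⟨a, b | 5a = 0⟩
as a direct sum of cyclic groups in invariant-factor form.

rank_ℚ(R)=1; free=2−1=1
SNF(R) diag = [5] → torsion [5]

Answer: M ≅ ℤ^1 ⊕ ℤ/5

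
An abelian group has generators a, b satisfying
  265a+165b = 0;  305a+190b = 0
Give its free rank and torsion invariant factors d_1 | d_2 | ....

Answer: M ≅ ℤ/5 ⊕ ℤ/5

Derivation:
rank_ℚ(R)=2; free=2−2=0
SNF(R) diag = [5, 5] → torsion [5, 5]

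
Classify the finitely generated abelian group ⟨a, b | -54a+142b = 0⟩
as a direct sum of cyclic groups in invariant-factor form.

Answer: M ≅ ℤ^1 ⊕ ℤ/2

Derivation:
rank_ℚ(R)=1; free=2−1=1
SNF(R) diag = [2] → torsion [2]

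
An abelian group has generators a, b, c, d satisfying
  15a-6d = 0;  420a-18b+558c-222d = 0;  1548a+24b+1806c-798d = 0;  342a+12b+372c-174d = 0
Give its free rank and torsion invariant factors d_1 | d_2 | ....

rank_ℚ(R)=4; free=4−4=0
SNF(R) diag = [3, 6, 18, 54] → torsion [3, 6, 18, 54]

Answer: M ≅ ℤ/3 ⊕ ℤ/6 ⊕ ℤ/18 ⊕ ℤ/54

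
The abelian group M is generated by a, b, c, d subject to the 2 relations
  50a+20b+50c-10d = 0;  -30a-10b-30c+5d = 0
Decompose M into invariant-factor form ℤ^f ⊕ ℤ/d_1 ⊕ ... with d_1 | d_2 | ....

rank_ℚ(R)=2; free=4−2=2
SNF(R) diag = [5, 10] → torsion [5, 10]

Answer: M ≅ ℤ^2 ⊕ ℤ/5 ⊕ ℤ/10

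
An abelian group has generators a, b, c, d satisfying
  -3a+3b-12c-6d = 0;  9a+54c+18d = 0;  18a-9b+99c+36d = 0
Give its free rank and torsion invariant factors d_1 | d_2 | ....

Answer: M ≅ ℤ^1 ⊕ ℤ/3 ⊕ ℤ/9 ⊕ ℤ/9

Derivation:
rank_ℚ(R)=3; free=4−3=1
SNF(R) diag = [3, 9, 9] → torsion [3, 9, 9]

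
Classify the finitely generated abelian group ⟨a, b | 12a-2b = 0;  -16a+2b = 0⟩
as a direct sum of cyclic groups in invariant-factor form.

Answer: M ≅ ℤ/2 ⊕ ℤ/4

Derivation:
rank_ℚ(R)=2; free=2−2=0
SNF(R) diag = [2, 4] → torsion [2, 4]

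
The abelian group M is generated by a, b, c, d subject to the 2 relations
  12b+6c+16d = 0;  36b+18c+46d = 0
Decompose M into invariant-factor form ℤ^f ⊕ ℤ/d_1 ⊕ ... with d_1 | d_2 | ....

rank_ℚ(R)=2; free=4−2=2
SNF(R) diag = [2, 6] → torsion [2, 6]

Answer: M ≅ ℤ^2 ⊕ ℤ/2 ⊕ ℤ/6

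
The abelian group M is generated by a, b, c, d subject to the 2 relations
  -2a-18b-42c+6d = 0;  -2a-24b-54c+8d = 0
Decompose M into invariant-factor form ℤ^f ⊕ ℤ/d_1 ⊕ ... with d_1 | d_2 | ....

rank_ℚ(R)=2; free=4−2=2
SNF(R) diag = [2, 2] → torsion [2, 2]

Answer: M ≅ ℤ^2 ⊕ ℤ/2 ⊕ ℤ/2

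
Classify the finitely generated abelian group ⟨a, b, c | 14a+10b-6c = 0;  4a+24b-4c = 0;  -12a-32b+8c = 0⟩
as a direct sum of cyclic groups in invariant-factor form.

Answer: M ≅ ℤ/2 ⊕ ℤ/4 ⊕ ℤ/12

Derivation:
rank_ℚ(R)=3; free=3−3=0
SNF(R) diag = [2, 4, 12] → torsion [2, 4, 12]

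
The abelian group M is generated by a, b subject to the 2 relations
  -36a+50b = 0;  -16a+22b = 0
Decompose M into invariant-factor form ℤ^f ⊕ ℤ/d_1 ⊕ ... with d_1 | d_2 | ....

Answer: M ≅ ℤ/2 ⊕ ℤ/4

Derivation:
rank_ℚ(R)=2; free=2−2=0
SNF(R) diag = [2, 4] → torsion [2, 4]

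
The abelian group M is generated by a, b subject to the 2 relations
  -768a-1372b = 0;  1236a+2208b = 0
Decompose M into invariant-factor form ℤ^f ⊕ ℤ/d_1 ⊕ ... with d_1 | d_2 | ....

Answer: M ≅ ℤ/4 ⊕ ℤ/12

Derivation:
rank_ℚ(R)=2; free=2−2=0
SNF(R) diag = [4, 12] → torsion [4, 12]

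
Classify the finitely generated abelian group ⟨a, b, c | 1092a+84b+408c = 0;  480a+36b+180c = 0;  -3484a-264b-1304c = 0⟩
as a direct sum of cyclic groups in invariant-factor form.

rank_ℚ(R)=3; free=3−3=0
SNF(R) diag = [4, 12, 12] → torsion [4, 12, 12]

Answer: M ≅ ℤ/4 ⊕ ℤ/12 ⊕ ℤ/12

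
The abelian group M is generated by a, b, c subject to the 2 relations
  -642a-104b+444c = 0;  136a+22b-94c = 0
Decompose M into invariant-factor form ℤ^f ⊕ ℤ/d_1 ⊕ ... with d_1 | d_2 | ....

rank_ℚ(R)=2; free=3−2=1
SNF(R) diag = [2, 2] → torsion [2, 2]

Answer: M ≅ ℤ^1 ⊕ ℤ/2 ⊕ ℤ/2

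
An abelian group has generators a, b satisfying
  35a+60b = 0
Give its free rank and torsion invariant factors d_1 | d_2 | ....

rank_ℚ(R)=1; free=2−1=1
SNF(R) diag = [5] → torsion [5]

Answer: M ≅ ℤ^1 ⊕ ℤ/5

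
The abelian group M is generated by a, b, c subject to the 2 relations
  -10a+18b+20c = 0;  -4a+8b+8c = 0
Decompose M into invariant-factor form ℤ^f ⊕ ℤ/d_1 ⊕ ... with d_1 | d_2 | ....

Answer: M ≅ ℤ^1 ⊕ ℤ/2 ⊕ ℤ/4

Derivation:
rank_ℚ(R)=2; free=3−2=1
SNF(R) diag = [2, 4] → torsion [2, 4]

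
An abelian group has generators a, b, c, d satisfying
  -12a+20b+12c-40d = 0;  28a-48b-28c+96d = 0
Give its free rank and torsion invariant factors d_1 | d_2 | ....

rank_ℚ(R)=2; free=4−2=2
SNF(R) diag = [4, 4] → torsion [4, 4]

Answer: M ≅ ℤ^2 ⊕ ℤ/4 ⊕ ℤ/4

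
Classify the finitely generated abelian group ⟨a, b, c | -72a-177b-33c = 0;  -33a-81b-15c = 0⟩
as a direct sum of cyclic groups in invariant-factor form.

rank_ℚ(R)=2; free=3−2=1
SNF(R) diag = [3, 3] → torsion [3, 3]

Answer: M ≅ ℤ^1 ⊕ ℤ/3 ⊕ ℤ/3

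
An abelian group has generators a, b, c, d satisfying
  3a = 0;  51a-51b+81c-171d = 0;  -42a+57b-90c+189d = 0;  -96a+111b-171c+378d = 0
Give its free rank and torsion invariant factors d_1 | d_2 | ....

rank_ℚ(R)=4; free=4−4=0
SNF(R) diag = [3, 3, 9, 27] → torsion [3, 3, 9, 27]

Answer: M ≅ ℤ/3 ⊕ ℤ/3 ⊕ ℤ/9 ⊕ ℤ/27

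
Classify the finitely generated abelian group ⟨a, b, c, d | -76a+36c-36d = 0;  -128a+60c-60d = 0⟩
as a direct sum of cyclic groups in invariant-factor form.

rank_ℚ(R)=2; free=4−2=2
SNF(R) diag = [4, 12] → torsion [4, 12]

Answer: M ≅ ℤ^2 ⊕ ℤ/4 ⊕ ℤ/12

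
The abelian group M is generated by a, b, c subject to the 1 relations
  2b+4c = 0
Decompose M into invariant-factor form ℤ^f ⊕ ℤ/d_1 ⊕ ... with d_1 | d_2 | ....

rank_ℚ(R)=1; free=3−1=2
SNF(R) diag = [2] → torsion [2]

Answer: M ≅ ℤ^2 ⊕ ℤ/2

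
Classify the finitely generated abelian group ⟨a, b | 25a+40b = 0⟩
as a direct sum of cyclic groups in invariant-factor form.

Answer: M ≅ ℤ^1 ⊕ ℤ/5

Derivation:
rank_ℚ(R)=1; free=2−1=1
SNF(R) diag = [5] → torsion [5]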